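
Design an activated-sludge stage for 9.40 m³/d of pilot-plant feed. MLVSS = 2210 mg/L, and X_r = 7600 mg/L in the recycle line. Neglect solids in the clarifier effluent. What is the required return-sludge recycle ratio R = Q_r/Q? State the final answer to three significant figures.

Mass balance around the secondary clarifier (neglecting effluent solids): R = X / (X_r − X) = 2210 / (7600 − 2210) = 0.4100.

R ≈ 0.410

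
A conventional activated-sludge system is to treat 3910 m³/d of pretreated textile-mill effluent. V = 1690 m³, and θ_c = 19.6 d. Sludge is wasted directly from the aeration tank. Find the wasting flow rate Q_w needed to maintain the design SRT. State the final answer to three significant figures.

For wasting at MLVSS concentration, Q_w = V/θ_c = 1690/19.6 = 86.22 m³/d.

Q_w ≈ 86.2 m³/d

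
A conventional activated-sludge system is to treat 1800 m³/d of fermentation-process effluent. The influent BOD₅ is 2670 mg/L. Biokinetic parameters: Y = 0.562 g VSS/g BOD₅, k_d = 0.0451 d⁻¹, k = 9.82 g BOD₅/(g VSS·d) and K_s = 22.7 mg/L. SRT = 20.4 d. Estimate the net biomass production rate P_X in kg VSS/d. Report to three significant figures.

P_X ≈ 1410 kg VSS/d

Effluent substrate depends only on kinetics and SRT: S = K_s(1 + k_d θ_c) / [θ_c(Yk − k_d) − 1] = 22.7 × (1 + 0.0451 × 20.4) / [20.4 × (0.562 × 9.82 − 0.0451) − 1] = 43.58 / 110.7 = 0.3938 mg/L.
Y_obs = Y / (1 + k_d θ_c) = 0.562 / (1 + 0.0451 × 20.4) = 0.562 / 1.920 = 0.2927.
Q·(S₀ − S) = 1800 × (2670 − 0.394) × 10⁻³ = 4805 kg/d removed.
Biomass produced: P_X = Y_obs·Q·ΔS = 0.2927 × 4805 ≈ 1407 kg VSS/d.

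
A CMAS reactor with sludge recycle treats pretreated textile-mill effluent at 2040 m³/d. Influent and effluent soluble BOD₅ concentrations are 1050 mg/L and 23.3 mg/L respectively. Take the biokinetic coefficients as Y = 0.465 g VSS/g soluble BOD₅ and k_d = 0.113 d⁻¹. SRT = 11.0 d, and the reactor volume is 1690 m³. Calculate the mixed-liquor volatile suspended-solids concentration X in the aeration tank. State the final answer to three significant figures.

Solving the biomass balance for X: X = Y Q (S₀−S) θ_c / [V (1+k_d θ_c)] = 0.465 × 2040 × (1050 − 23.3) × 11.0 / [1690 × (1 + 0.113 × 11.0)] = 2826 mg/L.

X ≈ 2830 mg/L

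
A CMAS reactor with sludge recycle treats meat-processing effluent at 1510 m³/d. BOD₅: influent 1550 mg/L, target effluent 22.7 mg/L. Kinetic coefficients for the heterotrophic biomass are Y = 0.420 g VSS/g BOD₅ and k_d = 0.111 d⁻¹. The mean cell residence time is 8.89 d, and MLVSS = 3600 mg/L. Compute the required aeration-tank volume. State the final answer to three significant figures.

V ≈ 1200 m³

From the SRT design equation V = Y Q (S₀−S) θ_c / [X (1 + k_d θ_c)] = 0.420 × 1510 × (1550 − 22.7) × 8.89 / [3600 × (1 + 0.111 × 8.89)] = 8.61×10^6 / 7152 = 1204 m³.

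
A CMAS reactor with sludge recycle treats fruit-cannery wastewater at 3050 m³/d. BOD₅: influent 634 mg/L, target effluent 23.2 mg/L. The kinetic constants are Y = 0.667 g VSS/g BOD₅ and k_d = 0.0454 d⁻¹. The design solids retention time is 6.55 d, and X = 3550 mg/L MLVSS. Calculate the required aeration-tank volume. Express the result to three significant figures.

V ≈ 1770 m³

Steady-state biomass mass balance: V·X·(1 + k_d·θ_c) = Y·Q·(S₀ − S)·θ_c, so V = 0.667 × 3050 × (634 − 23.2) × 6.55 / [3550 × (1 + 0.0454 × 6.55)] = 8.14×10^6 / 4606 = 1767 m³.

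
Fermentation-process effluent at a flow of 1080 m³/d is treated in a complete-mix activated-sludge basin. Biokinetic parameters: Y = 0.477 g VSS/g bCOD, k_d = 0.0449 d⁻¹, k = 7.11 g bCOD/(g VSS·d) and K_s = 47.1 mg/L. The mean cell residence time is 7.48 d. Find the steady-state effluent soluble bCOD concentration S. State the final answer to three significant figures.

From the Monod/SRT balance for a CMAS, S = K_s·(1+k_d θ_c)/[θ_c·(Y k − k_d) − 1] = 47.1 × (1 + 0.0449 × 7.48) / [7.48 × (0.477 × 7.11 − 0.0449) − 1] = 62.92 / 24.03 = 2.618 mg/L.

S ≈ 2.62 mg/L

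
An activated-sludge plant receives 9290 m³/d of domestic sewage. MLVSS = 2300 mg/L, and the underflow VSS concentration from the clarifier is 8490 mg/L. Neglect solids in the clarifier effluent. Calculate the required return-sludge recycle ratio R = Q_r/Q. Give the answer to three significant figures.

R ≈ 0.372

Mass balance around the secondary clarifier (neglecting effluent solids): R = X / (X_r − X) = 2300 / (8490 − 2300) = 0.3716.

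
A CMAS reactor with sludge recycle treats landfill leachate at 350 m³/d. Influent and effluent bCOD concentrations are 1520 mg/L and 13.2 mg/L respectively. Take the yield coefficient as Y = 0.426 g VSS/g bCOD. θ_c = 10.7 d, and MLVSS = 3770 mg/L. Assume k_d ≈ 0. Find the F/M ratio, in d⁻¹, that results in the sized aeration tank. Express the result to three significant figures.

F/M ≈ 0.221 d⁻¹

With k_d = 0 the design equation reduces to V = Y Q (S₀−S) θ_c / X = 0.426 × 350 × (1520 − 13.2) × 10.7 / 3770 = 637.6 m³.
F/M = applied load / biomass = Q·S₀/(V·X) = 350 × 1520 / (637.6 × 3770) = 0.2213 d⁻¹.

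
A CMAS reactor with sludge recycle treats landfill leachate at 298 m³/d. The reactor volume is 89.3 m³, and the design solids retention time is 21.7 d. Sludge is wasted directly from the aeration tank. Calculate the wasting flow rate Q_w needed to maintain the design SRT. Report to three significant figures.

Q_w ≈ 4.12 m³/d

For wasting at MLVSS concentration, Q_w = V/θ_c = 89.30/21.7 = 4.115 m³/d.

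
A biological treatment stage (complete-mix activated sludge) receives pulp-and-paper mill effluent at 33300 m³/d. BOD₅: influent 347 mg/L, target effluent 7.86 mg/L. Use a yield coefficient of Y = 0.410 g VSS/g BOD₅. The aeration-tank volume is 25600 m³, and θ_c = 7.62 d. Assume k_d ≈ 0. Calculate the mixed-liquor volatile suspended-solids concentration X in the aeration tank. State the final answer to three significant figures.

X ≈ 1380 mg/L

From V·X = Y·Q·(S₀ − S)·θ_c (decay neglected): X = 0.410 × 33300 × (347 − 7.86) × 7.62 / 25600 = 1378 mg/L.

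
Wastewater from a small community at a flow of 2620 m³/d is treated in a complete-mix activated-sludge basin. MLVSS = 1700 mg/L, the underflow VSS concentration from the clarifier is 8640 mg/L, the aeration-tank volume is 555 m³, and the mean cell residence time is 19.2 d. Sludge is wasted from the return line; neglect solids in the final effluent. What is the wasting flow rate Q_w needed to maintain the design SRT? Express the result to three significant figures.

Wasting from the return line (neglecting effluent solids): Q_w = V·X / (θ_c·X_r) = 555.0 × 1700 / (19.2 × 8640) = 5.688 m³/d.

Q_w ≈ 5.69 m³/d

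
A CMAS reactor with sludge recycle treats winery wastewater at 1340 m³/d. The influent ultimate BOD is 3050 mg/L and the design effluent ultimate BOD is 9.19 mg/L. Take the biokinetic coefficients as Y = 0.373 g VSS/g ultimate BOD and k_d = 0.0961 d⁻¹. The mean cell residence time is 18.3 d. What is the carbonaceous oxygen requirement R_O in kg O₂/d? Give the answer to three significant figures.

Observed yield with endogenous decay: Y_obs = Y / (1 + k_d·θ_c) = 0.373 / (1 + 0.0961 × 18.3) = 0.373 / 2.759 = 0.1352 g VSS/g ultimate BOD.
Mass of ultimate BOD removed per day: Q(S₀ − S) = 1340 × 3041 g/m³ = 4075 kg/d.
Net sludge production P_X = 0.1352 × 4075 = 550.9 kg VSS/d.
R_O = Q·(S₀ − S) − 1.42·P_X = 4075 − 1.42 × 550.9 = 3292 kg O₂/d.

R_O ≈ 3290 kg O₂/d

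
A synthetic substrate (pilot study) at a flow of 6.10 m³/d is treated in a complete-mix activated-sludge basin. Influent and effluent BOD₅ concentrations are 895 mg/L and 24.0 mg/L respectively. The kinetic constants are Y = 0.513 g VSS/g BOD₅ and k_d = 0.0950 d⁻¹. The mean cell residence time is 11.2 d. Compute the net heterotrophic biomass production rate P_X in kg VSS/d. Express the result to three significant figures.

The observed yield is Y_obs = Y/(1 + k_d·θ_c) = 0.513 / (1 + 0.0950 × 11.2) = 0.513 / 2.064 = 0.2485 g VSS per g BOD₅ removed.
Substrate removed = Q·(S₀ − S) = 6.10 m³/d × (895 − 24.0) g/m³ = 5.31×10^3 g/d = 5.313 kg/d.
So the net sludge growth is P_X = 0.2485 × 5.313 = 1.321 kg VSS/d.

P_X ≈ 1.32 kg VSS/d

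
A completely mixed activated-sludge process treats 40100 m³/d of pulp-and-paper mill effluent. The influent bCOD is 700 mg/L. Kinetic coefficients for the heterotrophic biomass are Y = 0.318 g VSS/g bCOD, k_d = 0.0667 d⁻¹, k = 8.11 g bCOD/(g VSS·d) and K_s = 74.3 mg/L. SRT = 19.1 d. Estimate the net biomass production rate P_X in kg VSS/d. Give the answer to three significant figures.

P_X ≈ 3910 kg VSS/d

Effluent substrate depends only on kinetics and SRT: S = K_s(1 + k_d θ_c) / [θ_c(Yk − k_d) − 1] = 74.3 × (1 + 0.0667 × 19.1) / [19.1 × (0.318 × 8.11 − 0.0667) − 1] = 169.0 / 46.98 = 3.596 mg/L.
Y_obs = Y / (1 + k_d θ_c) = 0.318 / (1 + 0.0667 × 19.1) = 0.318 / 2.274 = 0.1398.
Mass of bCOD removed per day: Q(S₀ − S) = 40100 × 696.4 g/m³ = 27926 kg/d.
Biomass produced: P_X = Y_obs·Q·ΔS = 0.1398 × 27926 ≈ 3905 kg VSS/d.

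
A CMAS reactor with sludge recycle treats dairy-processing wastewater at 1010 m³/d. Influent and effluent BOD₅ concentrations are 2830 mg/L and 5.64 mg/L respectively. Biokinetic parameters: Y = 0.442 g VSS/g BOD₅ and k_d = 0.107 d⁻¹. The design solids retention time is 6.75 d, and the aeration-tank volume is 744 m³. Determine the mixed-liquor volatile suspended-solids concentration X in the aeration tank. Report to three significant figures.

X ≈ 6640 mg/L

X = Y·Q·ΔS·θ_c / [V·(1 + k_d θ_c)] = 0.442 × 1010 × (2830 − 5.64) × 6.75 / [744 × (1 + 0.107 × 6.75)] = 6642 mg/L.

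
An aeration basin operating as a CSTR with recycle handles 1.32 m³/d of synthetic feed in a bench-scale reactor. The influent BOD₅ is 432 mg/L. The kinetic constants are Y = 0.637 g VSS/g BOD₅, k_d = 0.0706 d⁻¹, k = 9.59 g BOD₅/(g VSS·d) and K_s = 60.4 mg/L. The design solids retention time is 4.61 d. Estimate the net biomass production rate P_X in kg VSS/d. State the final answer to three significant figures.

P_X ≈ 0.272 kg VSS/d

Effluent substrate depends only on kinetics and SRT: S = K_s(1 + k_d θ_c) / [θ_c(Yk − k_d) − 1] = 60.4 × (1 + 0.0706 × 4.61) / [4.61 × (0.637 × 9.59 − 0.0706) − 1] = 80.06 / 26.84 = 2.983 mg/L.
Observed yield with endogenous decay: Y_obs = Y / (1 + k_d·θ_c) = 0.637 / (1 + 0.0706 × 4.61) = 0.637 / 1.325 = 0.4806 g VSS/g BOD₅.
Mass of BOD₅ removed per day: Q(S₀ − S) = 1.32 × 429.0 g/m³ = 0.5663 kg/d.
P_X = Y_obs · Q(S₀ − S) = 0.4806 × 0.5663 = 0.2722 kg VSS/d.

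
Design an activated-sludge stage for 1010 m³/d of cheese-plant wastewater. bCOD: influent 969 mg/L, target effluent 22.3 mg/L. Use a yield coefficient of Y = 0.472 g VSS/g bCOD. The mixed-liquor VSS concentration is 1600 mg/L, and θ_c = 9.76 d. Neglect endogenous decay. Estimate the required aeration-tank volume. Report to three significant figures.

V ≈ 2750 m³

Biomass mass balance (decay neglected): V·X = Y·Q·(S₀ − S)·θ_c, so V = 0.472 × 1010 × (969 − 22.3) × 9.76 / 1600 = 2753 m³.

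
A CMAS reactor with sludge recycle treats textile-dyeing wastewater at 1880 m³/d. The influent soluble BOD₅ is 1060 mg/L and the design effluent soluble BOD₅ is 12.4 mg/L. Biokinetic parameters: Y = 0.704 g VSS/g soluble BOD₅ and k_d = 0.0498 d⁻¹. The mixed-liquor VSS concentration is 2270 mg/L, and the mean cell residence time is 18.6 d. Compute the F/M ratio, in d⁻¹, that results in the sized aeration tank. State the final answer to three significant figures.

F/M ≈ 0.149 d⁻¹

From the SRT design equation V = Y Q (S₀−S) θ_c / [X (1 + k_d θ_c)] = 0.704 × 1880 × (1060 − 12.4) × 18.6 / [2270 × (1 + 0.0498 × 18.6)] = 2.58×10^7 / 4373 = 5898 m³.
F/M = Q·S₀ / (V·X) = 1880 × 1060 / (5898 × 2270) = 0.1488 g soluble BOD₅·(g VSS·d)⁻¹.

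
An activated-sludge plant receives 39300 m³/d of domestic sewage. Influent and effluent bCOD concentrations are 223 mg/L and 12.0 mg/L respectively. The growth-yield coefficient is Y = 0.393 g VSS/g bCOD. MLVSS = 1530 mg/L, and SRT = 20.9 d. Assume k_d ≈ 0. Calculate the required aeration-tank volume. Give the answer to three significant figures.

With k_d = 0 the design equation reduces to V = Y Q (S₀−S) θ_c / X = 0.393 × 39300 × (223 − 12.0) × 20.9 / 1530 = 44517 m³.

V ≈ 44500 m³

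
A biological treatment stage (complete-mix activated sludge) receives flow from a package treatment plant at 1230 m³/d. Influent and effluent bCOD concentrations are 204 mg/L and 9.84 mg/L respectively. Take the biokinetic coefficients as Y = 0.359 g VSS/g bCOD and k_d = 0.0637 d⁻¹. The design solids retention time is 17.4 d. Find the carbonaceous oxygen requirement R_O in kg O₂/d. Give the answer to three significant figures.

Correct the yield for decay: Y_obs = Y/(1 + k_d θ_c) = 0.359 / (1 + 0.0637 × 17.4) = 0.359 / 2.108 = 0.1703.
Mass of bCOD removed per day: Q(S₀ − S) = 1230 × 194.2 g/m³ = 238.8 kg/d.
Biomass synthesised: P_X = Y_obs × 238.8 = 40.66 kg VSS/d.
R_O = Q·(S₀ − S) − 1.42·P_X = 238.8 − 1.42 × 40.66 = 181.1 kg O₂/d.

R_O ≈ 181 kg O₂/d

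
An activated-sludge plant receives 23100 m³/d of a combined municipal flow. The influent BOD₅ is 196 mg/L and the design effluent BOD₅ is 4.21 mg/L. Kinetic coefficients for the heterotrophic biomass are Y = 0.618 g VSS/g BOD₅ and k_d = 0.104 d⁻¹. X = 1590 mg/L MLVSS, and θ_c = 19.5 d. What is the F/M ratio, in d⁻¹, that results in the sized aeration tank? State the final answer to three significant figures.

Rearranging the biomass balance for a CMAS with decay, V = Y·Q·ΔS·θ_c / [X·(1+k_d θ_c)] = 0.618 × 23100 × (196 − 4.21) × 19.5 / [1590 × (1 + 0.104 × 19.5)] = 5.34×10^7 / 4815 = 11089 m³.
F/M = applied load / biomass = Q·S₀/(V·X) = 23100 × 196 / (11089 × 1590) = 0.2568 d⁻¹.

F/M ≈ 0.257 d⁻¹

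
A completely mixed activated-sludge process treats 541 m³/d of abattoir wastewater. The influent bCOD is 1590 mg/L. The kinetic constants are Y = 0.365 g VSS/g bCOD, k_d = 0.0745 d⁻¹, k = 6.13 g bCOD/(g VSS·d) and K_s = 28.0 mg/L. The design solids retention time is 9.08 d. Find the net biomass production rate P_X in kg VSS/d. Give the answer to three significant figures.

Effluent substrate depends only on kinetics and SRT: S = K_s(1 + k_d θ_c) / [θ_c(Yk − k_d) − 1] = 28.0 × (1 + 0.0745 × 9.08) / [9.08 × (0.365 × 6.13 − 0.0745) − 1] = 46.94 / 18.64 = 2.518 mg/L.
Observed yield with endogenous decay: Y_obs = Y / (1 + k_d·θ_c) = 0.365 / (1 + 0.0745 × 9.08) = 0.365 / 1.676 = 0.2177 g VSS/g bCOD.
ΔS = 1590 − 2.52 = 1587 mg/L, so the substrate removal rate is 541 × 1587/1000 = 858.8 kg bCOD/d.
Biomass produced: P_X = Y_obs·Q·ΔS = 0.2177 × 858.8 ≈ 187.0 kg VSS/d.

P_X ≈ 187 kg VSS/d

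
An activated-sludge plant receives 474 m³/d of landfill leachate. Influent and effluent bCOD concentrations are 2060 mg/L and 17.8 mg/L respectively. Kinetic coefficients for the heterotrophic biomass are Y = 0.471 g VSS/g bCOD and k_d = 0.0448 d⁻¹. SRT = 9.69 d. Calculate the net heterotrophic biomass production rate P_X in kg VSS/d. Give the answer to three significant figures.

P_X ≈ 318 kg VSS/d

Correct the yield for decay: Y_obs = Y/(1 + k_d θ_c) = 0.471 / (1 + 0.0448 × 9.69) = 0.471 / 1.434 = 0.3284.
ΔS = 2060 − 17.8 = 2042 mg/L, so the substrate removal rate is 474 × 2042/1000 = 968.0 kg bCOD/d.
So the net sludge growth is P_X = 0.3284 × 968.0 = 317.9 kg VSS/d.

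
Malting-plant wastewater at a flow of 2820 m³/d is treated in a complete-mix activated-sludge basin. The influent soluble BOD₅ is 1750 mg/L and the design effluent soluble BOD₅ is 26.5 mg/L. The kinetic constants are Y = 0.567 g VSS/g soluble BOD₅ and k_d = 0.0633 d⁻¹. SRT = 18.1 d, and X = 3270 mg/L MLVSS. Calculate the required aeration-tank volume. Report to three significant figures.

Steady-state biomass mass balance: V·X·(1 + k_d·θ_c) = Y·Q·(S₀ − S)·θ_c, so V = 0.567 × 2820 × (1750 − 26.5) × 18.1 / [3270 × (1 + 0.0633 × 18.1)] = 4.99×10^7 / 7017 = 7109 m³.

V ≈ 7110 m³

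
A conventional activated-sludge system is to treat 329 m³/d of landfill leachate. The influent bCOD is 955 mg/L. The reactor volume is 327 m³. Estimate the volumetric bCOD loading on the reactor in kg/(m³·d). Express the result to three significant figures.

Applied bCOD load per unit volume = Q·S₀/V = (329 × 955/1000)/327.0 = 0.9608 kg bCOD·m⁻³·d⁻¹.

L_v ≈ 0.961 kg bCOD/(m³·d)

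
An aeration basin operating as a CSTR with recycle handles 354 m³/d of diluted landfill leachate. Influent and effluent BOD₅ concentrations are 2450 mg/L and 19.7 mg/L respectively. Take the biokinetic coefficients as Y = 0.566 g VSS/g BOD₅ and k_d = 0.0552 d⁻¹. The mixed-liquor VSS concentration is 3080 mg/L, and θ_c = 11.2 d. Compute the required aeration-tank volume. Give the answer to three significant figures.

Rearranging the biomass balance for a CMAS with decay, V = Y·Q·ΔS·θ_c / [X·(1+k_d θ_c)] = 0.566 × 354 × (2450 − 19.7) × 11.2 / [3080 × (1 + 0.0552 × 11.2)] = 5.45×10^6 / 4984 = 1094 m³.

V ≈ 1090 m³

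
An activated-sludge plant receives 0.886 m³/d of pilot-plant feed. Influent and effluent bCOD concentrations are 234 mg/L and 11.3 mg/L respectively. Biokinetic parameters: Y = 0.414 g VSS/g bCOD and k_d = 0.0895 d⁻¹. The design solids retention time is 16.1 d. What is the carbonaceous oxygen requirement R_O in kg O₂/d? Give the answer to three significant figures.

The observed yield is Y_obs = Y/(1 + k_d·θ_c) = 0.414 / (1 + 0.0895 × 16.1) = 0.414 / 2.441 = 0.1696 g VSS per g bCOD removed.
ΔS = 234 − 11.3 = 222.7 mg/L, so the substrate removal rate is 0.886 × 222.7/1000 = 0.1973 kg bCOD/d.
Net sludge production P_X = 0.1696 × 0.1973 = 0.03347 kg VSS/d.
R_O = Q·(S₀ − S) − 1.42·P_X = 0.1973 − 1.42 × 0.03347 = 0.1498 kg O₂/d.

R_O ≈ 0.150 kg O₂/d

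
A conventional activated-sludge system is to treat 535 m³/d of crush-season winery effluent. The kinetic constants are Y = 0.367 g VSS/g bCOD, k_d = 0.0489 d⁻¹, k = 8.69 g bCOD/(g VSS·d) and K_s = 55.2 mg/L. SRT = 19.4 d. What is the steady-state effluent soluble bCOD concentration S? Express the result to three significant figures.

S ≈ 1.80 mg/L

Effluent substrate depends only on kinetics and SRT: S = K_s(1 + k_d θ_c) / [θ_c(Yk − k_d) − 1] = 55.2 × (1 + 0.0489 × 19.4) / [19.4 × (0.367 × 8.69 − 0.0489) − 1] = 107.6 / 59.92 = 1.795 mg/L.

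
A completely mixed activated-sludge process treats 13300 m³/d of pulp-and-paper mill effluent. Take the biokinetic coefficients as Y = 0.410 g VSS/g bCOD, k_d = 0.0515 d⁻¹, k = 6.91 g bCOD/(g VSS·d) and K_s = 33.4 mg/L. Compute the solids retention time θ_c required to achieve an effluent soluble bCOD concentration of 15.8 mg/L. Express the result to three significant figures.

θ_c ≈ 1.17 d

From 1/θ_c = Y·k·S/(K_s + S) − k_d: Y·k·S/(K_s+S) = 0.410 × 6.91 × 15.8 / (33.4 + 15.8) = 0.9098 d⁻¹.
θ_c = 1/(μ − k_d) = 1/(0.9098 − 0.0515) = 1/0.8583 = 1.165 d.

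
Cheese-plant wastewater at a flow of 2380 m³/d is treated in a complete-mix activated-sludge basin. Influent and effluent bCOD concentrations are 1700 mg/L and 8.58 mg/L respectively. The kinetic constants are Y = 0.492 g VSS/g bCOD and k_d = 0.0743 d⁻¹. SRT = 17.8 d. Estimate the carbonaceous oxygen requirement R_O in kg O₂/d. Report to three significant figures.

Y_obs = Y / (1 + k_d θ_c) = 0.492 / (1 + 0.0743 × 17.8) = 0.492 / 2.323 = 0.2118.
Mass of bCOD removed per day: Q(S₀ − S) = 2380 × 1691 g/m³ = 4026 kg/d.
P_X = Y_obs·Q·(S₀ − S) = 0.2118 × 4026 = 852.8 kg VSS/d.
Carbonaceous O₂ demand = substrate oxidised − cell-mass equivalent = 4026 − 1.42 × 852.8 = 2815 kg O₂/d.

R_O ≈ 2810 kg O₂/d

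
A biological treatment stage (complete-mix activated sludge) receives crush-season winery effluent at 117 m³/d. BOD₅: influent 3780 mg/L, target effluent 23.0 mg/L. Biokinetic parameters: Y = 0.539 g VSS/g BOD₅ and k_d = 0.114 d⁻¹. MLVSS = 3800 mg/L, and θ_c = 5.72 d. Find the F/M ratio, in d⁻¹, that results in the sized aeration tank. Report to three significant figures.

F/M ≈ 0.539 d⁻¹

Steady-state biomass mass balance: V·X·(1 + k_d·θ_c) = Y·Q·(S₀ − S)·θ_c, so V = 0.539 × 117 × (3780 − 23.0) × 5.72 / [3800 × (1 + 0.114 × 5.72)] = 1.36×10^6 / 6278 = 215.9 m³.
F/M = Q·S₀ / (V·X) = 117 × 3780 / (215.9 × 3800) = 0.5391 g BOD₅·(g VSS·d)⁻¹.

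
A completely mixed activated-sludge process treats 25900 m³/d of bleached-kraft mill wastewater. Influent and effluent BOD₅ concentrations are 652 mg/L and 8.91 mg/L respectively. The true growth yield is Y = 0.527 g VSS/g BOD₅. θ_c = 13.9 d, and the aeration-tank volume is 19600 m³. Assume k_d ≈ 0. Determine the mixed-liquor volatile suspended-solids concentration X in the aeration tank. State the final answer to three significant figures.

X = Y·Q·ΔS·θ_c / V = 0.527 × 25900 × (652 − 8.91) × 13.9 / 19600 = 6225 mg/L.

X ≈ 6230 mg/L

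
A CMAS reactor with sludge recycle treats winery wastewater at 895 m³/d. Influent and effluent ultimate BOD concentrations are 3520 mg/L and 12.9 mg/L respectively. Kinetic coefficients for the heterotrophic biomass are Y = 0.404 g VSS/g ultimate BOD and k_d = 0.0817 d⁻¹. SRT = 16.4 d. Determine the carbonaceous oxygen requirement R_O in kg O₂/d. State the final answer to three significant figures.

R_O ≈ 2370 kg O₂/d

Correct the yield for decay: Y_obs = Y/(1 + k_d θ_c) = 0.404 / (1 + 0.0817 × 16.4) = 0.404 / 2.340 = 0.1727.
Q·(S₀ − S) = 895 × (3520 − 12.9) × 10⁻³ = 3139 kg/d removed.
Net sludge production P_X = 0.1727 × 3139 = 541.9 kg VSS/d.
Carbonaceous O₂ demand = substrate oxidised − cell-mass equivalent = 3139 − 1.42 × 541.9 = 2369 kg O₂/d.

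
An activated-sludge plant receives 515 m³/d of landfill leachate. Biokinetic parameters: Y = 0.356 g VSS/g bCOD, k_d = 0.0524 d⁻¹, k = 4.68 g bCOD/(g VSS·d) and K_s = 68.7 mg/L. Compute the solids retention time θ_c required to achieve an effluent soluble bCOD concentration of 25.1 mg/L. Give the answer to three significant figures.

θ_c ≈ 2.54 d

From 1/θ_c = Y·k·S/(K_s + S) − k_d: Y·k·S/(K_s+S) = 0.356 × 4.68 × 25.1 / (68.7 + 25.1) = 0.4458 d⁻¹.
θ_c = 1/(μ − k_d) = 1/(0.4458 − 0.0524) = 1/0.3934 = 2.542 d.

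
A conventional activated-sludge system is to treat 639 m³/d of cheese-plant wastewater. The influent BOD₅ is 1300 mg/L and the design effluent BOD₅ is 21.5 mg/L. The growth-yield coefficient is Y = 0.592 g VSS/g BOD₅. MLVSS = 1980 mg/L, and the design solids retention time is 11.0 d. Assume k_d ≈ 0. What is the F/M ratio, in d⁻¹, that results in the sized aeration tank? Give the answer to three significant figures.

Biomass mass balance (decay neglected): V·X = Y·Q·(S₀ − S)·θ_c, so V = 0.592 × 639 × (1300 − 21.5) × 11.0 / 1980 = 2687 m³.
F/M = applied load / biomass = Q·S₀/(V·X) = 639 × 1300 / (2687 × 1980) = 0.1561 d⁻¹.

F/M ≈ 0.156 d⁻¹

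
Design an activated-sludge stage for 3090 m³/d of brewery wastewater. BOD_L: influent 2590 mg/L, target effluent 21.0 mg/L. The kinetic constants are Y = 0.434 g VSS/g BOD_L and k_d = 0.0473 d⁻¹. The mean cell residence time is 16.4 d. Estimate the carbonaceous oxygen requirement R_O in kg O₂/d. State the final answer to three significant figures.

R_O ≈ 5180 kg O₂/d

Y_obs = Y / (1 + k_d θ_c) = 0.434 / (1 + 0.0473 × 16.4) = 0.434 / 1.776 = 0.2444.
Q·(S₀ − S) = 3090 × (2590 − 21.0) × 10⁻³ = 7938 kg/d removed.
P_X = Y_obs·Q·(S₀ − S) = 0.2444 × 7938 = 1940 kg VSS/d.
R_O = Q·ΔS − 1.42 P_X = 7938 − 2755 = 5183 kg O₂/d.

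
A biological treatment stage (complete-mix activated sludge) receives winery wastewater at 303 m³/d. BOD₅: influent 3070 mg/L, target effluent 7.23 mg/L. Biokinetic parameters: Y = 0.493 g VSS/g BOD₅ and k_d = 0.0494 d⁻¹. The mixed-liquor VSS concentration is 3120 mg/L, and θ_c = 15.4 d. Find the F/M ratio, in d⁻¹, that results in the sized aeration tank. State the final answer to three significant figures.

F/M ≈ 0.232 d⁻¹

Steady-state biomass mass balance: V·X·(1 + k_d·θ_c) = Y·Q·(S₀ − S)·θ_c, so V = 0.493 × 303 × (3070 − 7.23) × 15.4 / [3120 × (1 + 0.0494 × 15.4)] = 7.05×10^6 / 5494 = 1283 m³.
F/M = Q·S₀ / (V·X) = 303 × 3070 / (1283 × 3120) = 0.2325 g BOD₅·(g VSS·d)⁻¹.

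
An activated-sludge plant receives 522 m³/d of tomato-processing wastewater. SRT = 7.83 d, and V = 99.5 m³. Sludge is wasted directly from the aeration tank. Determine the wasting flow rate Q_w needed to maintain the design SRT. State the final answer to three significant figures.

Wasting from the aeration tank: Q_w = V / θ_c = 99.50 / 7.83 = 12.71 m³/d.

Q_w ≈ 12.7 m³/d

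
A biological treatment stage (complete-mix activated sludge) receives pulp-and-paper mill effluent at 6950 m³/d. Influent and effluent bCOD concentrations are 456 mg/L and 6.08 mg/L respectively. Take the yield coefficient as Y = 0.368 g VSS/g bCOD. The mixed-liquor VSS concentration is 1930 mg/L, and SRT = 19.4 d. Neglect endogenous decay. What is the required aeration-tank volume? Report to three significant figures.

V ≈ 11600 m³

Biomass mass balance (decay neglected): V·X = Y·Q·(S₀ − S)·θ_c, so V = 0.368 × 6950 × (456 − 6.08) × 19.4 / 1930 = 11567 m³.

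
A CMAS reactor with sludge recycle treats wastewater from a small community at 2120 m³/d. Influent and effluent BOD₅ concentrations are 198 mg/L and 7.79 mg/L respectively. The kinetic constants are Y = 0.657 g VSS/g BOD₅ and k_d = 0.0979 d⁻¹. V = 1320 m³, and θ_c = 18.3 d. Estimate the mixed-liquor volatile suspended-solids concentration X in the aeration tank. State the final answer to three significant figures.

From V·X·(1 + k_d·θ_c) = Y·Q·(S₀ − S)·θ_c: X = 0.657 × 2120 × (198 − 7.79) × 18.3 / [1320 × (1 + 0.0979 × 18.3)] = 1316 mg/L.

X ≈ 1320 mg/L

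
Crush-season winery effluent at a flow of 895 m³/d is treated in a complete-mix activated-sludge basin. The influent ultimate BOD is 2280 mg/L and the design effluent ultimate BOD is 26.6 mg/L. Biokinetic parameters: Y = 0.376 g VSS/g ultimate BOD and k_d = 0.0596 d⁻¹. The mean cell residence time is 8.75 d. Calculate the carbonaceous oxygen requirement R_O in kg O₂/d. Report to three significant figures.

R_O ≈ 1310 kg O₂/d

The observed yield is Y_obs = Y/(1 + k_d·θ_c) = 0.376 / (1 + 0.0596 × 8.75) = 0.376 / 1.522 = 0.2471 g VSS per g ultimate BOD removed.
Mass of ultimate BOD removed per day: Q(S₀ − S) = 895 × 2253 g/m³ = 2017 kg/d.
P_X = Y_obs·Q·(S₀ − S) = 0.2471 × 2017 = 498.4 kg VSS/d.
Carbonaceous O₂ demand = substrate oxidised − cell-mass equivalent = 2017 − 1.42 × 498.4 = 1309 kg O₂/d.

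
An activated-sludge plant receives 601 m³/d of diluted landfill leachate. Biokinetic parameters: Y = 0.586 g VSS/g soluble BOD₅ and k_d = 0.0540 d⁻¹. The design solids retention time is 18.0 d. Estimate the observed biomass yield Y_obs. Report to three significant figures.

Y_obs ≈ 0.297 g VSS/g soluble BOD₅

Correct the yield for decay: Y_obs = Y/(1 + k_d θ_c) = 0.586 / (1 + 0.0540 × 18.0) = 0.586 / 1.972 = 0.2972.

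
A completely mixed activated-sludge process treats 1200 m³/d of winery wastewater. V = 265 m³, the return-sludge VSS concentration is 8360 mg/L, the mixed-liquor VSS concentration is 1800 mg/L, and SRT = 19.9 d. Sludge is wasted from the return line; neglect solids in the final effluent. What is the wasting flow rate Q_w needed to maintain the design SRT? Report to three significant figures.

Q_w ≈ 2.87 m³/d

Wasting from the return line (neglecting effluent solids): Q_w = V·X / (θ_c·X_r) = 265.0 × 1800 / (19.9 × 8360) = 2.867 m³/d.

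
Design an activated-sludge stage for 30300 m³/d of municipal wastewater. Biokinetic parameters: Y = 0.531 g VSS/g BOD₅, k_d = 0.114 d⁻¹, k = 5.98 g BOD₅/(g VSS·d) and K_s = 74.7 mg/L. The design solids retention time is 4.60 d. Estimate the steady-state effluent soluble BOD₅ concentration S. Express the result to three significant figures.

Effluent substrate depends only on kinetics and SRT: S = K_s(1 + k_d θ_c) / [θ_c(Yk − k_d) − 1] = 74.7 × (1 + 0.114 × 4.60) / [4.60 × (0.531 × 5.98 − 0.114) − 1] = 113.9 / 13.08 = 8.704 mg/L.

S ≈ 8.70 mg/L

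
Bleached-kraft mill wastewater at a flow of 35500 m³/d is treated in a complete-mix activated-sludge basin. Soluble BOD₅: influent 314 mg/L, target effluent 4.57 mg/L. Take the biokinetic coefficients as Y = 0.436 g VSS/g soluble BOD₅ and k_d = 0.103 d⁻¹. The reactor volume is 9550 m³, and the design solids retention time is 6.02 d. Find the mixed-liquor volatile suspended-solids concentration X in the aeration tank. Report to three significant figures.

X ≈ 1860 mg/L

Solving the biomass balance for X: X = Y Q (S₀−S) θ_c / [V (1+k_d θ_c)] = 0.436 × 35500 × (314 − 4.57) × 6.02 / [9550 × (1 + 0.103 × 6.02)] = 1864 mg/L.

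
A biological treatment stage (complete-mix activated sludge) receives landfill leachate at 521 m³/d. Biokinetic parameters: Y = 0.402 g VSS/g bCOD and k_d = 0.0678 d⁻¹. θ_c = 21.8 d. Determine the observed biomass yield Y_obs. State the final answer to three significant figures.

Correct the yield for decay: Y_obs = Y/(1 + k_d θ_c) = 0.402 / (1 + 0.0678 × 21.8) = 0.402 / 2.478 = 0.1622.

Y_obs ≈ 0.162 g VSS/g bCOD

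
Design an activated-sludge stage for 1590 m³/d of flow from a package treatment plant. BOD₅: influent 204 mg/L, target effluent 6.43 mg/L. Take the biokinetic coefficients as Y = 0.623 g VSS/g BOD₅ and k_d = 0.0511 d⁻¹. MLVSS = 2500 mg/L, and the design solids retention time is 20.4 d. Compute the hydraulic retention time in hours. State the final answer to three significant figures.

τ ≈ 11.8 h

Rearranging the biomass balance for a CMAS with decay, V = Y·Q·ΔS·θ_c / [X·(1+k_d θ_c)] = 0.623 × 1590 × (204 − 6.43) × 20.4 / [2500 × (1 + 0.0511 × 20.4)] = 3.99×10^6 / 5106 = 781.9 m³.
τ = V/Q = 781.9/1590 = 0.4918 d, or 11.80 h.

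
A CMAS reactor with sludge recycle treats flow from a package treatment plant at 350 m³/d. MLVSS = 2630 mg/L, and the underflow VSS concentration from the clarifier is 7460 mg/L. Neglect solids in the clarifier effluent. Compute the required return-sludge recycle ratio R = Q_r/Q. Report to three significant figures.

R ≈ 0.545

Mass balance around the secondary clarifier (neglecting effluent solids): R = X / (X_r − X) = 2630 / (7460 − 2630) = 0.5445.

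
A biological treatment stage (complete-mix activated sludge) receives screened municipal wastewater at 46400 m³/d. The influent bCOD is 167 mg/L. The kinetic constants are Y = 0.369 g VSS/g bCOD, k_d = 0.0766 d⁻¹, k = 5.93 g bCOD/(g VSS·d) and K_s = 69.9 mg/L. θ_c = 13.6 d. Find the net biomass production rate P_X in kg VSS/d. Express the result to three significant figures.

P_X ≈ 1360 kg VSS/d

Effluent substrate depends only on kinetics and SRT: S = K_s(1 + k_d θ_c) / [θ_c(Yk − k_d) − 1] = 69.9 × (1 + 0.0766 × 13.6) / [13.6 × (0.369 × 5.93 − 0.0766) − 1] = 142.7 / 27.72 = 5.149 mg/L.
Y_obs = Y / (1 + k_d θ_c) = 0.369 / (1 + 0.0766 × 13.6) = 0.369 / 2.042 = 0.1807.
Substrate removed = Q·(S₀ − S) = 46400 m³/d × (167 − 5.15) g/m³ = 7.51×10^6 g/d = 7510 kg/d.
So the net sludge growth is P_X = 0.1807 × 7510 = 1357 kg VSS/d.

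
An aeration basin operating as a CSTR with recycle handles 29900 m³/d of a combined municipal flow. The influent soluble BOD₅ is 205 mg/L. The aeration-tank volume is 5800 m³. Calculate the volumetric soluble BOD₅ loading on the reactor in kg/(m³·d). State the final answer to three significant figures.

Applied soluble BOD₅ load per unit volume = Q·S₀/V = (29900 × 205/1000)/5800 = 1.057 kg soluble BOD₅·m⁻³·d⁻¹.

L_v ≈ 1.06 kg soluble BOD₅/(m³·d)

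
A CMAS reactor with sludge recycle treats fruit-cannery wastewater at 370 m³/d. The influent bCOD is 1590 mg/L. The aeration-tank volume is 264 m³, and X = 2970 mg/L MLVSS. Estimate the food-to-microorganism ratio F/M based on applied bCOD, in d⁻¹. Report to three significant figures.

F/M = Q·S₀ / (V·X) = 370 × 1590 / (264.0 × 2970) = 0.7503 g bCOD·(g VSS·d)⁻¹.

F/M ≈ 0.750 d⁻¹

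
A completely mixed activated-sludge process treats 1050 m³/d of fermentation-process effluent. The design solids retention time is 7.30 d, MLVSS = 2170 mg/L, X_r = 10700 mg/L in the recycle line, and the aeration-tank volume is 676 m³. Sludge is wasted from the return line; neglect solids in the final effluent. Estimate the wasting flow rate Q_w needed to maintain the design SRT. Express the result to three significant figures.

Q_w ≈ 18.8 m³/d

Q_w = (V·X)/(θ_c X_r) = 676.0 × 2170 / (7.30 × 10700) = 18.78 m³/d.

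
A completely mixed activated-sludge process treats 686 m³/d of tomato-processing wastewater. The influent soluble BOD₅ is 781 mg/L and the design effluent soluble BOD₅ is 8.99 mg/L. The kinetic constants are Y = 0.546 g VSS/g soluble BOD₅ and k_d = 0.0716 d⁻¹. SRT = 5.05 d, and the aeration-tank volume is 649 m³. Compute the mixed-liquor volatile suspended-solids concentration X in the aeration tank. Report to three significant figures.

From V·X·(1 + k_d·θ_c) = Y·Q·(S₀ − S)·θ_c: X = 0.546 × 686 × (781 − 8.99) × 5.05 / [649 × (1 + 0.0716 × 5.05)] = 1653 mg/L.

X ≈ 1650 mg/L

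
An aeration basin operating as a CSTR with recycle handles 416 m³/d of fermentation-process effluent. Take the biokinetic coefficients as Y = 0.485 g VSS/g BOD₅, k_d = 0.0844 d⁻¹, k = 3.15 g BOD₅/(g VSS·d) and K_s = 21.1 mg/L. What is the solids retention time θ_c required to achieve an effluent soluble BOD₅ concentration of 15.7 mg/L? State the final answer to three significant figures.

θ_c ≈ 1.76 d

From 1/θ_c = Y·k·S/(K_s + S) − k_d: Y·k·S/(K_s+S) = 0.485 × 3.15 × 15.7 / (21.1 + 15.7) = 0.6518 d⁻¹.
1/θ_c = 0.6518 − 0.0844 = 0.5674 d⁻¹, so θ_c = 1.762 d.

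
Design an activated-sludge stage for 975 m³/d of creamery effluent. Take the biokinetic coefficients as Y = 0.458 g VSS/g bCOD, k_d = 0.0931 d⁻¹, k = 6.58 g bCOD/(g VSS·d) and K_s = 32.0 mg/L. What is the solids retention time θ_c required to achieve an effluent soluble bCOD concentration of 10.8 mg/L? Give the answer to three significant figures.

At the target effluent, Y k S/(K_s+S) = 0.458×6.58×10.8/42.80 = 0.7605 d⁻¹.
1/θ_c = 0.7605 − 0.0931 = 0.6674 d⁻¹, so θ_c = 1.498 d.

θ_c ≈ 1.50 d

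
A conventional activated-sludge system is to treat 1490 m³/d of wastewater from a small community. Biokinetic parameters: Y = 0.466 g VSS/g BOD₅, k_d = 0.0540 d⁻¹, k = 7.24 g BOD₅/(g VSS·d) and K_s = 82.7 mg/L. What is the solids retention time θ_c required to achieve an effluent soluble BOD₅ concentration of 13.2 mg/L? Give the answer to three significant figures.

Specific growth rate at S = 13.2 mg/L: μ = YkS/(K_s+S) = 0.466·7.24·13.2/(82.7+13.2) = 0.4644 d⁻¹.
Then 1/θ_c = μ − k_d = 0.4644 − 0.0540 = 0.4104 d⁻¹, giving θ_c = 2.437 d.

θ_c ≈ 2.44 d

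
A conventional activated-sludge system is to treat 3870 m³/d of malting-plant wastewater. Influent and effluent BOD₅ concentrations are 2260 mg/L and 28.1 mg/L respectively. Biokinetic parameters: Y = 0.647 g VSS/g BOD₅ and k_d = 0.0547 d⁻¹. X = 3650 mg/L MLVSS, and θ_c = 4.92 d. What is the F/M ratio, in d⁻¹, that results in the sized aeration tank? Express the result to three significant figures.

F/M ≈ 0.404 d⁻¹

From the SRT design equation V = Y Q (S₀−S) θ_c / [X (1 + k_d θ_c)] = 0.647 × 3870 × (2260 − 28.1) × 4.92 / [3650 × (1 + 0.0547 × 4.92)] = 2.75×10^7 / 4632 = 5936 m³.
Food-to-microorganism ratio F/M = Q S₀ / (V X) = 3870 × 2260 / (5936 × 3650) = 0.4037 d⁻¹.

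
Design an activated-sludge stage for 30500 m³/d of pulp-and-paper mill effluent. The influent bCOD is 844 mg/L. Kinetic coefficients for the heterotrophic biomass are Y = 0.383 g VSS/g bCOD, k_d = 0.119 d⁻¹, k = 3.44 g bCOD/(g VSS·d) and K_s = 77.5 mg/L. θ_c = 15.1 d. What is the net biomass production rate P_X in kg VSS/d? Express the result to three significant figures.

P_X ≈ 3470 kg VSS/d

From the Monod/SRT balance for a CMAS, S = K_s·(1+k_d θ_c)/[θ_c·(Y k − k_d) − 1] = 77.5 × (1 + 0.119 × 15.1) / [15.1 × (0.383 × 3.44 − 0.119) − 1] = 216.8 / 17.10 = 12.68 mg/L.
Observed yield with endogenous decay: Y_obs = Y / (1 + k_d·θ_c) = 0.383 / (1 + 0.119 × 15.1) = 0.383 / 2.797 = 0.1369 g VSS/g bCOD.
Mass of bCOD removed per day: Q(S₀ − S) = 30500 × 831.3 g/m³ = 25355 kg/d.
So the net sludge growth is P_X = 0.1369 × 25355 = 3472 kg VSS/d.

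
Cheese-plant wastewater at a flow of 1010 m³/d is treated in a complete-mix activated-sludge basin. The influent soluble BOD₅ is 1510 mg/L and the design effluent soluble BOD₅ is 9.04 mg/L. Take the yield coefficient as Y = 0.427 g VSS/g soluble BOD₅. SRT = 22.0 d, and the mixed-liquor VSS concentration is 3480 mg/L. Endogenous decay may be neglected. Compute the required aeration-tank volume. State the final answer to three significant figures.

V ≈ 4090 m³

With k_d = 0 the design equation reduces to V = Y Q (S₀−S) θ_c / X = 0.427 × 1010 × (1510 − 9.04) × 22.0 / 3480 = 4092 m³.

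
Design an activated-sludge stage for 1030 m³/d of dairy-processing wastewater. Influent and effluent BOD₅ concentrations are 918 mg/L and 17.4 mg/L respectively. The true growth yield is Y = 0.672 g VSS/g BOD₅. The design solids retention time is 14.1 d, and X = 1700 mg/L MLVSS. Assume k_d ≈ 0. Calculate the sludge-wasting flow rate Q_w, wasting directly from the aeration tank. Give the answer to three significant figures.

With k_d = 0 the design equation reduces to V = Y Q (S₀−S) θ_c / X = 0.672 × 1030 × (918 − 17.4) × 14.1 / 1700 = 5170 m³.
Wasting from the aeration tank: Q_w = V / θ_c = 5170 / 14.1 = 366.7 m³/d.

Q_w ≈ 367 m³/d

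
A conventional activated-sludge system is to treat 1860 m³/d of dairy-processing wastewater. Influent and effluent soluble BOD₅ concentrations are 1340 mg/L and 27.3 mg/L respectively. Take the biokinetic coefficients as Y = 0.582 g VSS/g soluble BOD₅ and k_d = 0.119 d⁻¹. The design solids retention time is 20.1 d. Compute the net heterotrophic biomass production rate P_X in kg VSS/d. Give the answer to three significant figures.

P_X ≈ 419 kg VSS/d

Observed yield with endogenous decay: Y_obs = Y / (1 + k_d·θ_c) = 0.582 / (1 + 0.119 × 20.1) = 0.582 / 3.392 = 0.1716 g VSS/g soluble BOD₅.
ΔS = 1340 − 27.3 = 1313 mg/L, so the substrate removal rate is 1860 × 1313/1000 = 2442 kg soluble BOD₅/d.
P_X = Y_obs · Q(S₀ − S) = 0.1716 × 2442 = 418.9 kg VSS/d.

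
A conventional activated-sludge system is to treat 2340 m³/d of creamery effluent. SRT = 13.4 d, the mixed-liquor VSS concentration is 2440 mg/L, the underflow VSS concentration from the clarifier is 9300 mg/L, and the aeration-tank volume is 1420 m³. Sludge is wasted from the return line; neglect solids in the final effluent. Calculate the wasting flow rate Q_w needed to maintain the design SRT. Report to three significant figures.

Q_w ≈ 27.8 m³/d

Wasting from the return line (neglecting effluent solids): Q_w = V·X / (θ_c·X_r) = 1420 × 2440 / (13.4 × 9300) = 27.80 m³/d.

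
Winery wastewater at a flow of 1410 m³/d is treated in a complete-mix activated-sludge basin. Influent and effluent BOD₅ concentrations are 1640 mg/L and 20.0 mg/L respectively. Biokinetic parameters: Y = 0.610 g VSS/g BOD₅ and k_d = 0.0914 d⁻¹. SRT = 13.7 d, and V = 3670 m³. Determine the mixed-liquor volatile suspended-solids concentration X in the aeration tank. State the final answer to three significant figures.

X = Y·Q·ΔS·θ_c / [V·(1 + k_d θ_c)] = 0.610 × 1410 × (1640 − 20.0) × 13.7 / [3670 × (1 + 0.0914 × 13.7)] = 2309 mg/L.

X ≈ 2310 mg/L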